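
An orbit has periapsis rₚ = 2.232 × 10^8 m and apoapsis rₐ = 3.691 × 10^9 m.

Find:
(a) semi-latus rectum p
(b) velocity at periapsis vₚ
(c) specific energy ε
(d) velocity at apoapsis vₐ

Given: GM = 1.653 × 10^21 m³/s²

(a) From a = (rₚ + rₐ)/2 = 1.9571e+09 m and e = (rₐ − rₚ)/(rₐ + rₚ) = 0.885954, p = a(1 − e²) = 1.9571e+09 · (1 − (0.885954)²) ≈ 4.209e+08 m
(b) With a = (rₚ + rₐ)/2 = 1.9571e+09 m, vₚ = √(GM (2/rₚ − 1/a)) = √(1.653e+21 · (2/2.232e+08 − 1/1.9571e+09)) m/s ≈ 3.737e+06 m/s
(c) With a = (rₚ + rₐ)/2 = 1.9571e+09 m, ε = −GM/(2a) = −1.653e+21/(2 · 1.9571e+09) J/kg ≈ -4.223e+11 J/kg
(d) With a = (rₚ + rₐ)/2 = 1.9571e+09 m, vₐ = √(GM (2/rₐ − 1/a)) = √(1.653e+21 · (2/3.691e+09 − 1/1.9571e+09)) m/s ≈ 2.26e+05 m/s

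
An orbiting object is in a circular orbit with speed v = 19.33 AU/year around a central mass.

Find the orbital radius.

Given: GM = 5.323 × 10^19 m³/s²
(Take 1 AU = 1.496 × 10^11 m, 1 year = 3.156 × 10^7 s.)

Convert to SI: v = 19.33 AU/year = 91627.6 m/s.
For a circular orbit, v² = GM / r, so r = GM / v².
r = 5.323e+19 / (91627.6)² m ≈ 6.34e+09 m = 0.04238 AU.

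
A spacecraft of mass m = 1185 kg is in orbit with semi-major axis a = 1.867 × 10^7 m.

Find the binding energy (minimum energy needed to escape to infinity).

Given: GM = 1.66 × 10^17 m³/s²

Total orbital energy is E = −GMm/(2a); binding energy is E_bind = −E = GMm/(2a).
E_bind = 1.66e+17 · 1185 / (2 · 1.867e+07) J ≈ 5.268e+12 J = 5.268 TJ.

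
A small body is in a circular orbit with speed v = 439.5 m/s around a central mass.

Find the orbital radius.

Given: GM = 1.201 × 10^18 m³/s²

For a circular orbit, v² = GM / r, so r = GM / v².
r = 1.201e+18 / (439.5)² m ≈ 6.218e+12 m = 6.218 Tm.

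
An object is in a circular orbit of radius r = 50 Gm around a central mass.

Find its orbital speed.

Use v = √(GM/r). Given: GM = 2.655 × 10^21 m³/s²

Convert to SI: r = 50 Gm = 5e+10 m.
For a circular orbit, gravity supplies the centripetal force, so v = √(GM / r).
v = √(2.655e+21 / 5e+10) m/s ≈ 2.304e+05 m/s = 230.4 km/s.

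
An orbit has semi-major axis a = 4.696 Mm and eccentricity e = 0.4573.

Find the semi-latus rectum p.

Convert to SI: a = 4.696 Mm = 4.696e+06 m.
p = a (1 − e²).
p = 4.696e+06 · (1 − (0.4573)²) = 4.696e+06 · 0.790877 ≈ 3.714e+06 m = 3.714 Mm.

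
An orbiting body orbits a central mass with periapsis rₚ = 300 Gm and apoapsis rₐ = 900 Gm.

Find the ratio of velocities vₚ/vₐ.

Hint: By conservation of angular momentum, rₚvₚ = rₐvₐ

Convert to SI: rₚ = 300 Gm = 3e+11 m; rₐ = 900 Gm = 9e+11 m.
Conservation of angular momentum gives rₚvₚ = rₐvₐ, so vₚ/vₐ = rₐ/rₚ.
vₚ/vₐ = 9e+11 / 3e+11 ≈ 3.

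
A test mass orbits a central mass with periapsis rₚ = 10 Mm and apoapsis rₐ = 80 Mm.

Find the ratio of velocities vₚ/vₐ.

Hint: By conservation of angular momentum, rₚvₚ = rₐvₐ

Convert to SI: rₚ = 10 Mm = 1e+07 m; rₐ = 80 Mm = 8e+07 m.
Conservation of angular momentum gives rₚvₚ = rₐvₐ, so vₚ/vₐ = rₐ/rₚ.
vₚ/vₐ = 8e+07 / 1e+07 ≈ 8.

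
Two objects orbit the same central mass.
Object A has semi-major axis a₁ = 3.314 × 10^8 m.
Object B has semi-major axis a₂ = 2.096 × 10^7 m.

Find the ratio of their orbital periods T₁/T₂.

From Kepler's third law, (T₁/T₂)² = (a₁/a₂)³, so T₁/T₂ = (a₁/a₂)^(3/2).
a₁/a₂ = 3.314e+08 / 2.096e+07 = 15.8111.
T₁/T₂ = (15.8111)^(3/2) ≈ 62.87.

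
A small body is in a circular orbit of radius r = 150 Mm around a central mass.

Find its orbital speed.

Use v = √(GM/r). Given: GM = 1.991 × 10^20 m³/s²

Convert to SI: r = 150 Mm = 1.5e+08 m.
For a circular orbit, gravity supplies the centripetal force, so v = √(GM / r).
v = √(1.991e+20 / 1.5e+08) m/s ≈ 1.152e+06 m/s = 1152 km/s.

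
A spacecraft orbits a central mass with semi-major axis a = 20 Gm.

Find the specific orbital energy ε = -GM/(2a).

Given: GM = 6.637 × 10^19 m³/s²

Convert to SI: a = 20 Gm = 2e+10 m.
ε = −GM / (2a).
ε = −6.637e+19 / (2 · 2e+10) J/kg ≈ -1.659e+09 J/kg = -1.659 GJ/kg.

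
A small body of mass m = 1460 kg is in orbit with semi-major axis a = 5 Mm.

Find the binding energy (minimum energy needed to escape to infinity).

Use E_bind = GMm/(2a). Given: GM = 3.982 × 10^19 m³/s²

Convert to SI: a = 5 Mm = 5e+06 m.
Total orbital energy is E = −GMm/(2a); binding energy is E_bind = −E = GMm/(2a).
E_bind = 3.982e+19 · 1460 / (2 · 5e+06) J ≈ 5.814e+15 J = 5.814 PJ.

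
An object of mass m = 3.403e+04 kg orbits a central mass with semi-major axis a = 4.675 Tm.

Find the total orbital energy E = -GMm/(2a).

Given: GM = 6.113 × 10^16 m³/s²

Convert to SI: a = 4.675 Tm = 4.675e+12 m.
E = −GMm / (2a).
E = −6.113e+16 · 3.403e+04 / (2 · 4.675e+12) J ≈ -2.225e+08 J = -222.5 MJ.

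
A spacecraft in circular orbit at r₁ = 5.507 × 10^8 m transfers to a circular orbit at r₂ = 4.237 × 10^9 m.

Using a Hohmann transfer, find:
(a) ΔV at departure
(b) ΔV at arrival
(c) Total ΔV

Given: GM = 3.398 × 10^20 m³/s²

Transfer semi-major axis: a_t = (r₁ + r₂)/2 = (5.507e+08 + 4.237e+09)/2 = 2.39385e+09 m.
Circular speeds: v₁ = √(GM/r₁) = 785514 m/s, v₂ = √(GM/r₂) = 283193 m/s.
Transfer speeds (vis-viva v² = GM(2/r − 1/a_t)): v₁ᵗ = 1.04504e+06 m/s, v₂ᵗ = 135829 m/s.
(a) ΔV₁ = |v₁ᵗ − v₁| ≈ 2.595e+05 m/s = 259.5 km/s.
(b) ΔV₂ = |v₂ − v₂ᵗ| ≈ 1.474e+05 m/s = 147.4 km/s.
(c) ΔV_total = ΔV₁ + ΔV₂ ≈ 4.069e+05 m/s = 406.9 km/s.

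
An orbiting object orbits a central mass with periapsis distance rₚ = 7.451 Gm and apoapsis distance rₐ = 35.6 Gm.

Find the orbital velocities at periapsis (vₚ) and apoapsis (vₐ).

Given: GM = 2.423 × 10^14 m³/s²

Convert to SI: rₚ = 7.451 Gm = 7.451e+09 m; rₐ = 35.6 Gm = 3.56e+10 m.
Use the vis-viva equation v² = GM(2/r − 1/a) with a = (rₚ + rₐ)/2 = (7.451e+09 + 3.56e+10)/2 = 2.15255e+10 m.
vₚ = √(GM · (2/rₚ − 1/a)) = √(2.423e+14 · (2/7.451e+09 − 1/2.15255e+10)) m/s ≈ 231.9 m/s = 231.9 m/s.
vₐ = √(GM · (2/rₐ − 1/a)) = √(2.423e+14 · (2/3.56e+10 − 1/2.15255e+10)) m/s ≈ 48.54 m/s = 48.54 m/s.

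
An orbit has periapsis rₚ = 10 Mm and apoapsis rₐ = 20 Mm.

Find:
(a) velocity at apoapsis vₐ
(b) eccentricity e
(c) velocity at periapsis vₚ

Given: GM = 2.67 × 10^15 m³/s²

Convert to SI: rₚ = 10 Mm = 1e+07 m; rₐ = 20 Mm = 2e+07 m.
(a) With a = (rₚ + rₐ)/2 = 1.5e+07 m, vₐ = √(GM (2/rₐ − 1/a)) = √(2.67e+15 · (2/2e+07 − 1/1.5e+07)) m/s ≈ 9434 m/s
(b) e = (rₐ − rₚ)/(rₐ + rₚ) = (2e+07 − 1e+07)/(2e+07 + 1e+07) ≈ 0.3333
(c) With a = (rₚ + rₐ)/2 = 1.5e+07 m, vₚ = √(GM (2/rₚ − 1/a)) = √(2.67e+15 · (2/1e+07 − 1/1.5e+07)) m/s ≈ 1.887e+04 m/s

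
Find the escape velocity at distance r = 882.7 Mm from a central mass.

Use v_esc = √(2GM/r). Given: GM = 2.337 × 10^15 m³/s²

Convert to SI: r = 882.7 Mm = 8.827e+08 m.
Escape velocity comes from setting total energy to zero: ½v² − GM/r = 0 ⇒ v_esc = √(2GM / r).
v_esc = √(2 · 2.337e+15 / 8.827e+08) m/s ≈ 2301 m/s = 2.301 km/s.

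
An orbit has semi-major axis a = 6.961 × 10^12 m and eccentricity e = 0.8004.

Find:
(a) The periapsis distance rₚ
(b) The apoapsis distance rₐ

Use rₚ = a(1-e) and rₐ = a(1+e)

(a) rₚ = a(1 − e) = 6.961e+12 · (1 − 0.8004) = 6.961e+12 · 0.1996 ≈ 1.389e+12 m = 1.389 × 10^12 m.
(b) rₐ = a(1 + e) = 6.961e+12 · (1 + 0.8004) = 6.961e+12 · 1.8004 ≈ 1.253e+13 m = 1.253 × 10^13 m.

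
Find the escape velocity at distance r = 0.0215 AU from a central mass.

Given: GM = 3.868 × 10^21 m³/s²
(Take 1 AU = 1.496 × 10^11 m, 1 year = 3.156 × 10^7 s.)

Convert to SI: r = 0.0215 AU = 3.2164e+09 m.
Escape velocity comes from setting total energy to zero: ½v² − GM/r = 0 ⇒ v_esc = √(2GM / r).
v_esc = √(2 · 3.868e+21 / 3.2164e+09) m/s ≈ 1.551e+06 m/s = 327.2 AU/year.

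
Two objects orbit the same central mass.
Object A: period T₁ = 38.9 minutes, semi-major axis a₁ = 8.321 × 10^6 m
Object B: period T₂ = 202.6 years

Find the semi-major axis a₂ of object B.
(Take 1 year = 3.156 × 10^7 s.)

Convert to SI: T₁ = 38.9 minutes = 2334 s; T₂ = 202.6 years = 6.39406e+09 s.
Kepler's third law: (T₁/T₂)² = (a₁/a₂)³ ⇒ a₂ = a₁ · (T₂/T₁)^(2/3).
T₂/T₁ = 6.39406e+09 / 2334 = 2.73953e+06.
a₂ = 8.321e+06 · (2.73953e+06)^(2/3) m ≈ 1.629e+11 m = 1.629 × 10^11 m.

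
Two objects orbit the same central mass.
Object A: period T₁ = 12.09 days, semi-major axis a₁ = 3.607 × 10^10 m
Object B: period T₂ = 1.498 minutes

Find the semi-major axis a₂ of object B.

Convert to SI: T₁ = 12.09 days = 1.04458e+06 s; T₂ = 1.498 minutes = 89.88 s.
Kepler's third law: (T₁/T₂)² = (a₁/a₂)³ ⇒ a₂ = a₁ · (T₂/T₁)^(2/3).
T₂/T₁ = 89.88 / 1.04458e+06 = 8.60445e-05.
a₂ = 3.607e+10 · (8.60445e-05)^(2/3) m ≈ 7.03e+07 m = 7.03 × 10^7 m.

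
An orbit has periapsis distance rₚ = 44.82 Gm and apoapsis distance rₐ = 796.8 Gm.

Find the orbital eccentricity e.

Convert to SI: rₚ = 44.82 Gm = 4.482e+10 m; rₐ = 796.8 Gm = 7.968e+11 m.
e = (rₐ − rₚ) / (rₐ + rₚ).
e = (7.968e+11 − 4.482e+10) / (7.968e+11 + 4.482e+10) = 7.5198e+11 / 8.4162e+11 ≈ 0.8935.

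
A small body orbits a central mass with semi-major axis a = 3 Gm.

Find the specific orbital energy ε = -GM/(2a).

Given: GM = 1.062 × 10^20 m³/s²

Convert to SI: a = 3 Gm = 3e+09 m.
ε = −GM / (2a).
ε = −1.062e+20 / (2 · 3e+09) J/kg ≈ -1.77e+10 J/kg = -17.7 GJ/kg.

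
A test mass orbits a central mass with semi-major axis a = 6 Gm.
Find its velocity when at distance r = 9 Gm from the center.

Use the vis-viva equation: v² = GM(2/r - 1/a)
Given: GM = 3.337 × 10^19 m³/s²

Convert to SI: a = 6 Gm = 6e+09 m; r = 9 Gm = 9e+09 m.
Vis-viva: v = √(GM · (2/r − 1/a)).
2/r − 1/a = 2/9e+09 − 1/6e+09 = 5.55556e-11 m⁻¹.
v = √(3.337e+19 · 5.55556e-11) m/s ≈ 4.306e+04 m/s = 43.06 km/s.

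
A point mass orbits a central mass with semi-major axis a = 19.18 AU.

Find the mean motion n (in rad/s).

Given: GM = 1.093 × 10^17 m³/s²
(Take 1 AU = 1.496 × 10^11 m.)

Convert to SI: a = 19.18 AU = 2.86933e+12 m.
n = √(GM / a³).
n = √(1.093e+17 / (2.86933e+12)³) rad/s ≈ 6.802e-11 rad/s.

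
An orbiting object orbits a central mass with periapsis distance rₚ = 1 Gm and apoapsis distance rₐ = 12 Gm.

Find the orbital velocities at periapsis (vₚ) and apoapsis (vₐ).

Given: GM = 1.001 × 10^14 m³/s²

Convert to SI: rₚ = 1 Gm = 1e+09 m; rₐ = 12 Gm = 1.2e+10 m.
Use the vis-viva equation v² = GM(2/r − 1/a) with a = (rₚ + rₐ)/2 = (1e+09 + 1.2e+10)/2 = 6.5e+09 m.
vₚ = √(GM · (2/rₚ − 1/a)) = √(1.001e+14 · (2/1e+09 − 1/6.5e+09)) m/s ≈ 429.9 m/s = 429.9 m/s.
vₐ = √(GM · (2/rₐ − 1/a)) = √(1.001e+14 · (2/1.2e+10 − 1/6.5e+09)) m/s ≈ 35.82 m/s = 35.82 m/s.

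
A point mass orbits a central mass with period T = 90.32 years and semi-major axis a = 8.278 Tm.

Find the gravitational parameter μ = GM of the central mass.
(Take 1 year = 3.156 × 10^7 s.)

Convert to SI: T = 90.32 years = 2.8505e+09 s; a = 8.278 Tm = 8.278e+12 m.
GM = 4π² · a³ / T².
GM = 4π² · (8.278e+12)³ / (2.8505e+09)² m³/s² ≈ 2.756e+21 m³/s² = 2.756 × 10^21 m³/s².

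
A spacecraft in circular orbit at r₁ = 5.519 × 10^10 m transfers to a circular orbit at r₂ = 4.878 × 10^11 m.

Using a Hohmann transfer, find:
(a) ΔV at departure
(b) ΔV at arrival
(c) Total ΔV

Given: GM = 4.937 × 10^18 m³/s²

Transfer semi-major axis: a_t = (r₁ + r₂)/2 = (5.519e+10 + 4.878e+11)/2 = 2.71495e+11 m.
Circular speeds: v₁ = √(GM/r₁) = 9458.04 m/s, v₂ = √(GM/r₂) = 3181.34 m/s.
Transfer speeds (vis-viva v² = GM(2/r − 1/a_t)): v₁ᵗ = 12677.7 m/s, v₂ᵗ = 1434.37 m/s.
(a) ΔV₁ = |v₁ᵗ − v₁| ≈ 3220 m/s = 3.22 km/s.
(b) ΔV₂ = |v₂ − v₂ᵗ| ≈ 1747 m/s = 1.747 km/s.
(c) ΔV_total = ΔV₁ + ΔV₂ ≈ 4967 m/s = 4.967 km/s.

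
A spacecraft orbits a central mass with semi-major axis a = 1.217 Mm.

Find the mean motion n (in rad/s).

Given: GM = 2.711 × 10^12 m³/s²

Convert to SI: a = 1.217 Mm = 1.217e+06 m.
n = √(GM / a³).
n = √(2.711e+12 / (1.217e+06)³) rad/s ≈ 0.001226 rad/s.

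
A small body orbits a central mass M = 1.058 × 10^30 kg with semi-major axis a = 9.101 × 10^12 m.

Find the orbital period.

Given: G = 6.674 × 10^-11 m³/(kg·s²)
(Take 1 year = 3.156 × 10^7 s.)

GM = G · M = 6.674e-11 · 1.058e+30 = 7.06109e+19 m³/s².
Kepler's third law: T = 2π √(a³ / GM).
Substituting a = 9.101e+12 m and GM = 7.06109e+19 m³/s²:
T = 2π √((9.101e+12)³ / 7.06109e+19) s
T ≈ 2.053e+10 s = 650.5 years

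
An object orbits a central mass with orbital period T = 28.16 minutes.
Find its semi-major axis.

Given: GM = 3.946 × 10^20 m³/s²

Convert to SI: T = 28.16 minutes = 1689.6 s.
Invert Kepler's third law: a = (GM · T² / (4π²))^(1/3).
Substituting T = 1689.6 s and GM = 3.946e+20 m³/s²:
a = (3.946e+20 · (1689.6)² / (4π²))^(1/3) m
a ≈ 3.056e+08 m = 305.6 Mm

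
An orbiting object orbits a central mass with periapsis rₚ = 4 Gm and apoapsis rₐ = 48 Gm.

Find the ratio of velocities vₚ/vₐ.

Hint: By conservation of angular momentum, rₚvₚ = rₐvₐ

Convert to SI: rₚ = 4 Gm = 4e+09 m; rₐ = 48 Gm = 4.8e+10 m.
Conservation of angular momentum gives rₚvₚ = rₐvₐ, so vₚ/vₐ = rₐ/rₚ.
vₚ/vₐ = 4.8e+10 / 4e+09 ≈ 12.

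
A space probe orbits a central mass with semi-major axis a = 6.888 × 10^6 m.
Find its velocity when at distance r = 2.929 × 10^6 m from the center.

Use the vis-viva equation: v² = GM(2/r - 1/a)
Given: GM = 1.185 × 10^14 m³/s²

Vis-viva: v = √(GM · (2/r − 1/a)).
2/r − 1/a = 2/2.929e+06 − 1/6.888e+06 = 5.37647e-07 m⁻¹.
v = √(1.185e+14 · 5.37647e-07) m/s ≈ 7982 m/s = 7.982 km/s.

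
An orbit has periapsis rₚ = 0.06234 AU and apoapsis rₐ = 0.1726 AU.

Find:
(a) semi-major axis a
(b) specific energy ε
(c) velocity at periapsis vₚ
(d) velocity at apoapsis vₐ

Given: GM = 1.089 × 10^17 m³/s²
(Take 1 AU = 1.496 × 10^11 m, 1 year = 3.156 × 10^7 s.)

Convert to SI: rₚ = 0.06234 AU = 9.32606e+09 m; rₐ = 0.1726 AU = 2.5821e+10 m.
(a) a = (rₚ + rₐ)/2 = (9.32606e+09 + 2.5821e+10)/2 ≈ 1.757e+10 m
(b) With a = (rₚ + rₐ)/2 = 1.75735e+10 m, ε = −GM/(2a) = −1.089e+17/(2 · 1.75735e+10) J/kg ≈ -3.098e+06 J/kg
(c) With a = (rₚ + rₐ)/2 = 1.75735e+10 m, vₚ = √(GM (2/rₚ − 1/a)) = √(1.089e+17 · (2/9.32606e+09 − 1/1.75735e+10)) m/s ≈ 4142 m/s
(d) With a = (rₚ + rₐ)/2 = 1.75735e+10 m, vₐ = √(GM (2/rₐ − 1/a)) = √(1.089e+17 · (2/2.5821e+10 − 1/1.75735e+10)) m/s ≈ 1496 m/s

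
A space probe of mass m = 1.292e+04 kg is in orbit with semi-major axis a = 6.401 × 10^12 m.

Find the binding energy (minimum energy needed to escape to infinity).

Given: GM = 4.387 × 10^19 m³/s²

Total orbital energy is E = −GMm/(2a); binding energy is E_bind = −E = GMm/(2a).
E_bind = 4.387e+19 · 1.292e+04 / (2 · 6.401e+12) J ≈ 4.427e+10 J = 44.27 GJ.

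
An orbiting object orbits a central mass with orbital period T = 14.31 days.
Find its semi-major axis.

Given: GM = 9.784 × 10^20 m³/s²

Convert to SI: T = 14.31 days = 1.23638e+06 s.
Invert Kepler's third law: a = (GM · T² / (4π²))^(1/3).
Substituting T = 1.23638e+06 s and GM = 9.784e+20 m³/s²:
a = (9.784e+20 · (1.23638e+06)² / (4π²))^(1/3) m
a ≈ 3.359e+10 m = 3.359 × 10^10 m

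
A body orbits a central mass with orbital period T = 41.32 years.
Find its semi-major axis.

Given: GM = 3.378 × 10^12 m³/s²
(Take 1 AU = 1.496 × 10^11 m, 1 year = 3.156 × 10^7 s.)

Convert to SI: T = 41.32 years = 1.30406e+09 s.
Invert Kepler's third law: a = (GM · T² / (4π²))^(1/3).
Substituting T = 1.30406e+09 s and GM = 3.378e+12 m³/s²:
a = (3.378e+12 · (1.30406e+09)² / (4π²))^(1/3) m
a ≈ 5.26e+09 m = 0.03516 AU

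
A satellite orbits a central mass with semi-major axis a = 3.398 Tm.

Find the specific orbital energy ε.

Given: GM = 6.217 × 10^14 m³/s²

Convert to SI: a = 3.398 Tm = 3.398e+12 m.
ε = −GM / (2a).
ε = −6.217e+14 / (2 · 3.398e+12) J/kg ≈ -91.48 J/kg = -91.48 J/kg.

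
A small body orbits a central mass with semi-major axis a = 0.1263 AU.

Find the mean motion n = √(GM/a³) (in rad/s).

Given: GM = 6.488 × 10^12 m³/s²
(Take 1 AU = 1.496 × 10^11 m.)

Convert to SI: a = 0.1263 AU = 1.88945e+10 m.
n = √(GM / a³).
n = √(6.488e+12 / (1.88945e+10)³) rad/s ≈ 9.807e-10 rad/s.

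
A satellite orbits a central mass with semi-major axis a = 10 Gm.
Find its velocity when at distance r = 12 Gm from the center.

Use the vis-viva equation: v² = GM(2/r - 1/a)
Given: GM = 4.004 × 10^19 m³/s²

Convert to SI: a = 10 Gm = 1e+10 m; r = 12 Gm = 1.2e+10 m.
Vis-viva: v = √(GM · (2/r − 1/a)).
2/r − 1/a = 2/1.2e+10 − 1/1e+10 = 6.66667e-11 m⁻¹.
v = √(4.004e+19 · 6.66667e-11) m/s ≈ 5.167e+04 m/s = 51.67 km/s.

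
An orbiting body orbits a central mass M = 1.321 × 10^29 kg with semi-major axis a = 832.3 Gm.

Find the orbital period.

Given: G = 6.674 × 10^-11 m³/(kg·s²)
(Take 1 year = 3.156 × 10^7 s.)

Convert to SI: a = 832.3 Gm = 8.323e+11 m.
GM = G · M = 6.674e-11 · 1.321e+29 = 8.81635e+18 m³/s².
Kepler's third law: T = 2π √(a³ / GM).
Substituting a = 8.323e+11 m and GM = 8.81635e+18 m³/s²:
T = 2π √((8.323e+11)³ / 8.81635e+18) s
T ≈ 1.607e+09 s = 50.91 years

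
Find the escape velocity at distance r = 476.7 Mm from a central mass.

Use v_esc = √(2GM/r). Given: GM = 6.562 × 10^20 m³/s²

Convert to SI: r = 476.7 Mm = 4.767e+08 m.
Escape velocity comes from setting total energy to zero: ½v² − GM/r = 0 ⇒ v_esc = √(2GM / r).
v_esc = √(2 · 6.562e+20 / 4.767e+08) m/s ≈ 1.659e+06 m/s = 1659 km/s.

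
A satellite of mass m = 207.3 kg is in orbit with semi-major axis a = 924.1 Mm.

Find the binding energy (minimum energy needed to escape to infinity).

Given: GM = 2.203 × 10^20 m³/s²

Convert to SI: a = 924.1 Mm = 9.241e+08 m.
Total orbital energy is E = −GMm/(2a); binding energy is E_bind = −E = GMm/(2a).
E_bind = 2.203e+20 · 207.3 / (2 · 9.241e+08) J ≈ 2.471e+13 J = 24.71 TJ.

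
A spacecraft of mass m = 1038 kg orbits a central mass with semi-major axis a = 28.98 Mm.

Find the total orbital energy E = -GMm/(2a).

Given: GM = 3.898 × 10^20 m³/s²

Convert to SI: a = 28.98 Mm = 2.898e+07 m.
E = −GMm / (2a).
E = −3.898e+20 · 1038 / (2 · 2.898e+07) J ≈ -6.981e+15 J = -6.981 PJ.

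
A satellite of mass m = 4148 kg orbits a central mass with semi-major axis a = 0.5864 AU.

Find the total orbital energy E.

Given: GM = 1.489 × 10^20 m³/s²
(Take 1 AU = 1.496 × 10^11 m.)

Convert to SI: a = 0.5864 AU = 8.77254e+10 m.
E = −GMm / (2a).
E = −1.489e+20 · 4148 / (2 · 8.77254e+10) J ≈ -3.52e+12 J = -3.52 TJ.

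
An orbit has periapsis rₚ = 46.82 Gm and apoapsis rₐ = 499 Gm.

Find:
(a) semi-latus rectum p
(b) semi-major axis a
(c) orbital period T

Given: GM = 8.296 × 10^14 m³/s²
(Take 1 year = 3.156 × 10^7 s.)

Convert to SI: rₚ = 46.82 Gm = 4.682e+10 m; rₐ = 499 Gm = 4.99e+11 m.
(a) From a = (rₚ + rₐ)/2 = 2.7291e+11 m and e = (rₐ − rₚ)/(rₐ + rₚ) = 0.828442, p = a(1 − e²) = 2.7291e+11 · (1 − (0.828442)²) ≈ 8.561e+10 m
(b) a = (rₚ + rₐ)/2 = (4.682e+10 + 4.99e+11)/2 ≈ 2.729e+11 m
(c) With a = (rₚ + rₐ)/2 = 2.7291e+11 m, T = 2π √(a³/GM) = 2π √((2.7291e+11)³/8.296e+14) s ≈ 3.11e+10 s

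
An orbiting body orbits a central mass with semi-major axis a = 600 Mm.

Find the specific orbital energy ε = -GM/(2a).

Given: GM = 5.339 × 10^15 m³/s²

Convert to SI: a = 600 Mm = 6e+08 m.
ε = −GM / (2a).
ε = −5.339e+15 / (2 · 6e+08) J/kg ≈ -4.449e+06 J/kg = -4.449 MJ/kg.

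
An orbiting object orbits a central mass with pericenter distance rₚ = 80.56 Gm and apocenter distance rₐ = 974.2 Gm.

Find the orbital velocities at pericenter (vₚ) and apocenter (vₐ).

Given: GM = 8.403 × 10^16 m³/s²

Convert to SI: rₚ = 80.56 Gm = 8.056e+10 m; rₐ = 974.2 Gm = 9.742e+11 m.
Use the vis-viva equation v² = GM(2/r − 1/a) with a = (rₚ + rₐ)/2 = (8.056e+10 + 9.742e+11)/2 = 5.2738e+11 m.
vₚ = √(GM · (2/rₚ − 1/a)) = √(8.403e+16 · (2/8.056e+10 − 1/5.2738e+11)) m/s ≈ 1388 m/s = 1.388 km/s.
vₐ = √(GM · (2/rₐ − 1/a)) = √(8.403e+16 · (2/9.742e+11 − 1/5.2738e+11)) m/s ≈ 114.8 m/s = 114.8 m/s.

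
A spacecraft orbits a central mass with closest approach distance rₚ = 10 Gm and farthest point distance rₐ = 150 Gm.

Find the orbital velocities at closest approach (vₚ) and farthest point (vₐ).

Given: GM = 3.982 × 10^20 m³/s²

Convert to SI: rₚ = 10 Gm = 1e+10 m; rₐ = 150 Gm = 1.5e+11 m.
Use the vis-viva equation v² = GM(2/r − 1/a) with a = (rₚ + rₐ)/2 = (1e+10 + 1.5e+11)/2 = 8e+10 m.
vₚ = √(GM · (2/rₚ − 1/a)) = √(3.982e+20 · (2/1e+10 − 1/8e+10)) m/s ≈ 2.732e+05 m/s = 273.2 km/s.
vₐ = √(GM · (2/rₐ − 1/a)) = √(3.982e+20 · (2/1.5e+11 − 1/8e+10)) m/s ≈ 1.822e+04 m/s = 18.22 km/s.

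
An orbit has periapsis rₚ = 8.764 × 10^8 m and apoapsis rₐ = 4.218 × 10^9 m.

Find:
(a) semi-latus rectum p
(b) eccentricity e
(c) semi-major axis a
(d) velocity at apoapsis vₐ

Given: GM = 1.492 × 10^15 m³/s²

(a) From a = (rₚ + rₐ)/2 = 2.5472e+09 m and e = (rₐ − rₚ)/(rₐ + rₚ) = 0.655936, p = a(1 − e²) = 2.5472e+09 · (1 − (0.655936)²) ≈ 1.451e+09 m
(b) e = (rₐ − rₚ)/(rₐ + rₚ) = (4.218e+09 − 8.764e+08)/(4.218e+09 + 8.764e+08) ≈ 0.6559
(c) a = (rₚ + rₐ)/2 = (8.764e+08 + 4.218e+09)/2 ≈ 2.547e+09 m
(d) With a = (rₚ + rₐ)/2 = 2.5472e+09 m, vₐ = √(GM (2/rₐ − 1/a)) = √(1.492e+15 · (2/4.218e+09 − 1/2.5472e+09)) m/s ≈ 348.9 m/s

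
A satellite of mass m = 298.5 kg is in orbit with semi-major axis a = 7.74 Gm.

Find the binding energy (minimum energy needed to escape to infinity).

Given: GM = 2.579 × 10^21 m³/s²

Convert to SI: a = 7.74 Gm = 7.74e+09 m.
Total orbital energy is E = −GMm/(2a); binding energy is E_bind = −E = GMm/(2a).
E_bind = 2.579e+21 · 298.5 / (2 · 7.74e+09) J ≈ 4.973e+13 J = 49.73 TJ.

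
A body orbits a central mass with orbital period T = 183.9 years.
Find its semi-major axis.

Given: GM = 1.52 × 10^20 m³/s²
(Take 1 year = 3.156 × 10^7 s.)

Convert to SI: T = 183.9 years = 5.80388e+09 s.
Invert Kepler's third law: a = (GM · T² / (4π²))^(1/3).
Substituting T = 5.80388e+09 s and GM = 1.52e+20 m³/s²:
a = (1.52e+20 · (5.80388e+09)² / (4π²))^(1/3) m
a ≈ 5.062e+12 m = 5.062 × 10^12 m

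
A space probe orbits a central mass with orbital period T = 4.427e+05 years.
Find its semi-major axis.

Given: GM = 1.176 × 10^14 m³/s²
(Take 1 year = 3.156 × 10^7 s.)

Convert to SI: T = 4.427e+05 years = 1.39716e+13 s.
Invert Kepler's third law: a = (GM · T² / (4π²))^(1/3).
Substituting T = 1.39716e+13 s and GM = 1.176e+14 m³/s²:
a = (1.176e+14 · (1.39716e+13)² / (4π²))^(1/3) m
a ≈ 8.347e+12 m = 8.347 × 10^12 m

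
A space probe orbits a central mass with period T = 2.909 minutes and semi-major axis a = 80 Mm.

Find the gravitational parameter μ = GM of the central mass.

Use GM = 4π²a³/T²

Convert to SI: T = 2.909 minutes = 174.54 s; a = 80 Mm = 8e+07 m.
GM = 4π² · a³ / T².
GM = 4π² · (8e+07)³ / (174.54)² m³/s² ≈ 6.635e+20 m³/s² = 6.635 × 10^20 m³/s².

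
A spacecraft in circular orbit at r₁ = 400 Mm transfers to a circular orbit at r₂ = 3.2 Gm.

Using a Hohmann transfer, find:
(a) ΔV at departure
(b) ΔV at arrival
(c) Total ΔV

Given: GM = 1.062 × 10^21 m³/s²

Convert to SI: r₁ = 400 Mm = 4e+08 m; r₂ = 3.2 Gm = 3.2e+09 m.
Transfer semi-major axis: a_t = (r₁ + r₂)/2 = (4e+08 + 3.2e+09)/2 = 1.8e+09 m.
Circular speeds: v₁ = √(GM/r₁) = 1.62942e+06 m/s, v₂ = √(GM/r₂) = 576086 m/s.
Transfer speeds (vis-viva v² = GM(2/r − 1/a_t)): v₁ᵗ = 2.17256e+06 m/s, v₂ᵗ = 271570 m/s.
(a) ΔV₁ = |v₁ᵗ − v₁| ≈ 5.431e+05 m/s = 543.1 km/s.
(b) ΔV₂ = |v₂ − v₂ᵗ| ≈ 3.045e+05 m/s = 304.5 km/s.
(c) ΔV_total = ΔV₁ + ΔV₂ ≈ 8.477e+05 m/s = 847.7 km/s.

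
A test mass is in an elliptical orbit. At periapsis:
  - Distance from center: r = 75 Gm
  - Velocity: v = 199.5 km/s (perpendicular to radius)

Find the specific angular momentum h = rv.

Convert to SI: r = 75 Gm = 7.5e+10 m; v = 199.5 km/s = 199500 m/s.
With v perpendicular to r, h = r · v.
h = 7.5e+10 · 199500 m²/s ≈ 1.496e+16 m²/s.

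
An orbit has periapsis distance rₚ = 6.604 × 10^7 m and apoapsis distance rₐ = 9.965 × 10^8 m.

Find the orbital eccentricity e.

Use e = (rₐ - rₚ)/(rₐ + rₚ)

e = (rₐ − rₚ) / (rₐ + rₚ).
e = (9.965e+08 − 6.604e+07) / (9.965e+08 + 6.604e+07) = 9.3046e+08 / 1.06254e+09 ≈ 0.8757.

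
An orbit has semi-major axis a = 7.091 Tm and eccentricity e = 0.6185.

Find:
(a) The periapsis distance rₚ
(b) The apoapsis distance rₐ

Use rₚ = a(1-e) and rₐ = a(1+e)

Convert to SI: a = 7.091 Tm = 7.091e+12 m.
(a) rₚ = a(1 − e) = 7.091e+12 · (1 − 0.6185) = 7.091e+12 · 0.3815 ≈ 2.705e+12 m = 2.705 Tm.
(b) rₐ = a(1 + e) = 7.091e+12 · (1 + 0.6185) = 7.091e+12 · 1.6185 ≈ 1.148e+13 m = 11.48 Tm.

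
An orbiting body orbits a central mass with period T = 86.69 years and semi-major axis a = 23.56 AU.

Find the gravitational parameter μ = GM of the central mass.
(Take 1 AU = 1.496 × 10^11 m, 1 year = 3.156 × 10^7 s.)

Convert to SI: T = 86.69 years = 2.73594e+09 s; a = 23.56 AU = 3.52458e+12 m.
GM = 4π² · a³ / T².
GM = 4π² · (3.52458e+12)³ / (2.73594e+09)² m³/s² ≈ 2.309e+20 m³/s² = 2.309 × 10^20 m³/s².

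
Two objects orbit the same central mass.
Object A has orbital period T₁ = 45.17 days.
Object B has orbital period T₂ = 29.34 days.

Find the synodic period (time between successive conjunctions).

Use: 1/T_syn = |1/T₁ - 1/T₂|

Convert to SI: T₁ = 45.17 days = 3.90269e+06 s; T₂ = 29.34 days = 2.53498e+06 s.
T_syn = |T₁ · T₂ / (T₁ − T₂)|.
T_syn = |3.90269e+06 · 2.53498e+06 / (3.90269e+06 − 2.53498e+06)| s ≈ 7.233e+06 s = 83.72 days.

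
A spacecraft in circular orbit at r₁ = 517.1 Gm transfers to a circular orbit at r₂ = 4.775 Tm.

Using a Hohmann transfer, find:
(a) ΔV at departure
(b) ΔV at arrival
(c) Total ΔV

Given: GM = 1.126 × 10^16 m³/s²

Convert to SI: r₁ = 517.1 Gm = 5.171e+11 m; r₂ = 4.775 Tm = 4.775e+12 m.
Transfer semi-major axis: a_t = (r₁ + r₂)/2 = (5.171e+11 + 4.775e+12)/2 = 2.64605e+12 m.
Circular speeds: v₁ = √(GM/r₁) = 147.565 m/s, v₂ = √(GM/r₂) = 48.5604 m/s.
Transfer speeds (vis-viva v² = GM(2/r − 1/a_t)): v₁ᵗ = 198.23 m/s, v₂ᵗ = 21.467 m/s.
(a) ΔV₁ = |v₁ᵗ − v₁| ≈ 50.67 m/s = 50.67 m/s.
(b) ΔV₂ = |v₂ − v₂ᵗ| ≈ 27.09 m/s = 27.09 m/s.
(c) ΔV_total = ΔV₁ + ΔV₂ ≈ 77.76 m/s = 77.76 m/s.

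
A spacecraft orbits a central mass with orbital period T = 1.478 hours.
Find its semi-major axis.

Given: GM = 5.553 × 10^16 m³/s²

Convert to SI: T = 1.478 hours = 5320.8 s.
Invert Kepler's third law: a = (GM · T² / (4π²))^(1/3).
Substituting T = 5320.8 s and GM = 5.553e+16 m³/s²:
a = (5.553e+16 · (5320.8)² / (4π²))^(1/3) m
a ≈ 3.415e+07 m = 3.415 × 10^7 m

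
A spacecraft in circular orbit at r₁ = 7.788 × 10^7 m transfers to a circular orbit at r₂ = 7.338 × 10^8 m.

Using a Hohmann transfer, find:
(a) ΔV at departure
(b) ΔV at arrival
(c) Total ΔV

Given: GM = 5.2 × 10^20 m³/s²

Transfer semi-major axis: a_t = (r₁ + r₂)/2 = (7.788e+07 + 7.338e+08)/2 = 4.0584e+08 m.
Circular speeds: v₁ = √(GM/r₁) = 2.58398e+06 m/s, v₂ = √(GM/r₂) = 841808 m/s.
Transfer speeds (vis-viva v² = GM(2/r − 1/a_t)): v₁ᵗ = 3.47456e+06 m/s, v₂ᵗ = 368764 m/s.
(a) ΔV₁ = |v₁ᵗ − v₁| ≈ 8.906e+05 m/s = 890.6 km/s.
(b) ΔV₂ = |v₂ − v₂ᵗ| ≈ 4.73e+05 m/s = 473 km/s.
(c) ΔV_total = ΔV₁ + ΔV₂ ≈ 1.364e+06 m/s = 1364 km/s.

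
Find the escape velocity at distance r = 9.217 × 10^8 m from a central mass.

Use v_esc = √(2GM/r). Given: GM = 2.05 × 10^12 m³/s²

Escape velocity comes from setting total energy to zero: ½v² − GM/r = 0 ⇒ v_esc = √(2GM / r).
v_esc = √(2 · 2.05e+12 / 9.217e+08) m/s ≈ 66.7 m/s = 66.7 m/s.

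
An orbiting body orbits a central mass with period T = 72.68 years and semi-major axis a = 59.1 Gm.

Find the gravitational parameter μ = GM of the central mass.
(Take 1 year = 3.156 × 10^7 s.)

Convert to SI: T = 72.68 years = 2.29378e+09 s; a = 59.1 Gm = 5.91e+10 m.
GM = 4π² · a³ / T².
GM = 4π² · (5.91e+10)³ / (2.29378e+09)² m³/s² ≈ 1.549e+15 m³/s² = 1.549 × 10^15 m³/s².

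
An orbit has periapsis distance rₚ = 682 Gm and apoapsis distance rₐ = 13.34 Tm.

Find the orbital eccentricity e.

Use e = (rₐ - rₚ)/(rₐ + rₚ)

Convert to SI: rₚ = 682 Gm = 6.82e+11 m; rₐ = 13.34 Tm = 1.334e+13 m.
e = (rₐ − rₚ) / (rₐ + rₚ).
e = (1.334e+13 − 6.82e+11) / (1.334e+13 + 6.82e+11) = 1.2658e+13 / 1.4022e+13 ≈ 0.9027.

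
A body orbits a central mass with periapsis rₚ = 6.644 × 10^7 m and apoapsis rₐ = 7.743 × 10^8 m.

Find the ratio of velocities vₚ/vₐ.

Conservation of angular momentum gives rₚvₚ = rₐvₐ, so vₚ/vₐ = rₐ/rₚ.
vₚ/vₐ = 7.743e+08 / 6.644e+07 ≈ 11.65.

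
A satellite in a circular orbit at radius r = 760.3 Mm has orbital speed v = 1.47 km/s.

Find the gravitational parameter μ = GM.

Convert to SI: r = 760.3 Mm = 7.603e+08 m; v = 1.47 km/s = 1470 m/s.
For a circular orbit v² = GM/r, so GM = v² · r.
GM = (1470)² · 7.603e+08 m³/s² ≈ 1.643e+15 m³/s² = 1.643 × 10^15 m³/s².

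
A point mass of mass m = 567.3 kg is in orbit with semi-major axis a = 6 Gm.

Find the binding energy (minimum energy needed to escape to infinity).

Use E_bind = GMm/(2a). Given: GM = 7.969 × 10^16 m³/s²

Convert to SI: a = 6 Gm = 6e+09 m.
Total orbital energy is E = −GMm/(2a); binding energy is E_bind = −E = GMm/(2a).
E_bind = 7.969e+16 · 567.3 / (2 · 6e+09) J ≈ 3.767e+09 J = 3.767 GJ.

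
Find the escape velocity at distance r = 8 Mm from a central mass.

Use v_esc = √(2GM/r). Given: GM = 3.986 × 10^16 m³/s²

Convert to SI: r = 8 Mm = 8e+06 m.
Escape velocity comes from setting total energy to zero: ½v² − GM/r = 0 ⇒ v_esc = √(2GM / r).
v_esc = √(2 · 3.986e+16 / 8e+06) m/s ≈ 9.982e+04 m/s = 99.82 km/s.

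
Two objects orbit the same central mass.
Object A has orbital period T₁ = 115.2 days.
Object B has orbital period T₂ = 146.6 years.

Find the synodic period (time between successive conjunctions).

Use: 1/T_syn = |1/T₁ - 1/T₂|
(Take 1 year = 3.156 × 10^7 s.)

Convert to SI: T₁ = 115.2 days = 9.95328e+06 s; T₂ = 146.6 years = 4.6267e+09 s.
T_syn = |T₁ · T₂ / (T₁ − T₂)|.
T_syn = |9.95328e+06 · 4.6267e+09 / (9.95328e+06 − 4.6267e+09)| s ≈ 9.975e+06 s = 115.4 days.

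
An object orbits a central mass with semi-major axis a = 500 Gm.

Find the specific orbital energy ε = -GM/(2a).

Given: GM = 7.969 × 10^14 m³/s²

Convert to SI: a = 500 Gm = 5e+11 m.
ε = −GM / (2a).
ε = −7.969e+14 / (2 · 5e+11) J/kg ≈ -796.9 J/kg = -796.9 J/kg.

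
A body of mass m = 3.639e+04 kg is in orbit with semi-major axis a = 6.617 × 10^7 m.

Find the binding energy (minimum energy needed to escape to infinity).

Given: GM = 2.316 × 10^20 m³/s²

Total orbital energy is E = −GMm/(2a); binding energy is E_bind = −E = GMm/(2a).
E_bind = 2.316e+20 · 3.639e+04 / (2 · 6.617e+07) J ≈ 6.368e+16 J = 63.68 PJ.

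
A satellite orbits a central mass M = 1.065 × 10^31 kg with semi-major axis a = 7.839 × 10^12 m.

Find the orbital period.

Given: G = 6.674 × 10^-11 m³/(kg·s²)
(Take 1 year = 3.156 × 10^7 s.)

GM = G · M = 6.674e-11 · 1.065e+31 = 7.10781e+20 m³/s².
Kepler's third law: T = 2π √(a³ / GM).
Substituting a = 7.839e+12 m and GM = 7.10781e+20 m³/s²:
T = 2π √((7.839e+12)³ / 7.10781e+20) s
T ≈ 5.173e+09 s = 163.9 years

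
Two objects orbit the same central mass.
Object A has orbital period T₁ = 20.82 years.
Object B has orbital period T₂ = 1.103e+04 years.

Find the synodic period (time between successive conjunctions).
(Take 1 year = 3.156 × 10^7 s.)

Convert to SI: T₁ = 20.82 years = 6.57079e+08 s; T₂ = 1.103e+04 years = 3.48107e+11 s.
T_syn = |T₁ · T₂ / (T₁ − T₂)|.
T_syn = |6.57079e+08 · 3.48107e+11 / (6.57079e+08 − 3.48107e+11)| s ≈ 6.583e+08 s = 20.86 years.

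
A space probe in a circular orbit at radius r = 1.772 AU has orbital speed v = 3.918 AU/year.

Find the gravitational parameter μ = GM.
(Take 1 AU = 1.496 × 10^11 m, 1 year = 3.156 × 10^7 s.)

Convert to SI: r = 1.772 AU = 2.65091e+11 m; v = 3.918 AU/year = 18572 m/s.
For a circular orbit v² = GM/r, so GM = v² · r.
GM = (18572)² · 2.65091e+11 m³/s² ≈ 9.144e+19 m³/s² = 9.144 × 10^19 m³/s².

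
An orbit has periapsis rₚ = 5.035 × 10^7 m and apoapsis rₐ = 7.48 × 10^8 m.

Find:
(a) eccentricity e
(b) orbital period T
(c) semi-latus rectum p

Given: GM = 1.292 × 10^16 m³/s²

(a) e = (rₐ − rₚ)/(rₐ + rₚ) = (7.48e+08 − 5.035e+07)/(7.48e+08 + 5.035e+07) ≈ 0.8739
(b) With a = (rₚ + rₐ)/2 = 3.99175e+08 m, T = 2π √(a³/GM) = 2π √((3.99175e+08)³/1.292e+16) s ≈ 4.409e+05 s
(c) From a = (rₚ + rₐ)/2 = 3.99175e+08 m and e = (rₐ − rₚ)/(rₐ + rₚ) = 0.873865, p = a(1 − e²) = 3.99175e+08 · (1 − (0.873865)²) ≈ 9.435e+07 m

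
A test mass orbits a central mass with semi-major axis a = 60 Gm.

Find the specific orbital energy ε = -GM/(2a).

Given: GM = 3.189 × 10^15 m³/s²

Convert to SI: a = 60 Gm = 6e+10 m.
ε = −GM / (2a).
ε = −3.189e+15 / (2 · 6e+10) J/kg ≈ -2.658e+04 J/kg = -26.57 kJ/kg.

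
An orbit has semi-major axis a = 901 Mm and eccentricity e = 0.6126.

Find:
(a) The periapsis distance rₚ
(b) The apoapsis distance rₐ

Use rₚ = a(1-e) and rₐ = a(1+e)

Convert to SI: a = 901 Mm = 9.01e+08 m.
(a) rₚ = a(1 − e) = 9.01e+08 · (1 − 0.6126) = 9.01e+08 · 0.3874 ≈ 3.49e+08 m = 349 Mm.
(b) rₐ = a(1 + e) = 9.01e+08 · (1 + 0.6126) = 9.01e+08 · 1.6126 ≈ 1.453e+09 m = 1.453 Gm.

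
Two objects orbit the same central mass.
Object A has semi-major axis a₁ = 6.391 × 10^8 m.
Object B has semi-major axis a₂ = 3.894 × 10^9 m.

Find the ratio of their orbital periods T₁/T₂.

From Kepler's third law, (T₁/T₂)² = (a₁/a₂)³, so T₁/T₂ = (a₁/a₂)^(3/2).
a₁/a₂ = 6.391e+08 / 3.894e+09 = 0.164124.
T₁/T₂ = (0.164124)^(3/2) ≈ 0.06649.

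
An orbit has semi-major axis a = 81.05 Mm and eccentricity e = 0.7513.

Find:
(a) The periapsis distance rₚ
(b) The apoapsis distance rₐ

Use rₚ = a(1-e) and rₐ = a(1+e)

Convert to SI: a = 81.05 Mm = 8.105e+07 m.
(a) rₚ = a(1 − e) = 8.105e+07 · (1 − 0.7513) = 8.105e+07 · 0.2487 ≈ 2.016e+07 m = 20.16 Mm.
(b) rₐ = a(1 + e) = 8.105e+07 · (1 + 0.7513) = 8.105e+07 · 1.7513 ≈ 1.419e+08 m = 141.9 Mm.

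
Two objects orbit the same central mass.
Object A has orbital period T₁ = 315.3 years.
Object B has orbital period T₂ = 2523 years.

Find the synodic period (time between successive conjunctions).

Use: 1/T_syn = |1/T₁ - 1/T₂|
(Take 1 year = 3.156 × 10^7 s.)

Convert to SI: T₁ = 315.3 years = 9.95087e+09 s; T₂ = 2523 years = 7.96259e+10 s.
T_syn = |T₁ · T₂ / (T₁ − T₂)|.
T_syn = |9.95087e+09 · 7.96259e+10 / (9.95087e+09 − 7.96259e+10)| s ≈ 1.137e+10 s = 360.3 years.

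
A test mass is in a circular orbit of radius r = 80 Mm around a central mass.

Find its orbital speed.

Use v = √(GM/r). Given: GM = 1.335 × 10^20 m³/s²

Convert to SI: r = 80 Mm = 8e+07 m.
For a circular orbit, gravity supplies the centripetal force, so v = √(GM / r).
v = √(1.335e+20 / 8e+07) m/s ≈ 1.292e+06 m/s = 1292 km/s.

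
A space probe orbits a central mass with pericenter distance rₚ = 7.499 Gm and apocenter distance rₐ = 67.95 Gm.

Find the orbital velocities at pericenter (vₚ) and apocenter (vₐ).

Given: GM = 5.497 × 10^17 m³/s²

Convert to SI: rₚ = 7.499 Gm = 7.499e+09 m; rₐ = 67.95 Gm = 6.795e+10 m.
Use the vis-viva equation v² = GM(2/r − 1/a) with a = (rₚ + rₐ)/2 = (7.499e+09 + 6.795e+10)/2 = 3.77245e+10 m.
vₚ = √(GM · (2/rₚ − 1/a)) = √(5.497e+17 · (2/7.499e+09 − 1/3.77245e+10)) m/s ≈ 1.149e+04 m/s = 11.49 km/s.
vₐ = √(GM · (2/rₐ − 1/a)) = √(5.497e+17 · (2/6.795e+10 − 1/3.77245e+10)) m/s ≈ 1268 m/s = 1.268 km/s.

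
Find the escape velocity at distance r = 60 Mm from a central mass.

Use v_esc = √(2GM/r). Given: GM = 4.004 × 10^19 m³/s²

Convert to SI: r = 60 Mm = 6e+07 m.
Escape velocity comes from setting total energy to zero: ½v² − GM/r = 0 ⇒ v_esc = √(2GM / r).
v_esc = √(2 · 4.004e+19 / 6e+07) m/s ≈ 1.155e+06 m/s = 1155 km/s.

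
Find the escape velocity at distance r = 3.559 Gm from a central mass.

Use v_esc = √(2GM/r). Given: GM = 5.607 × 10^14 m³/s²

Convert to SI: r = 3.559 Gm = 3.559e+09 m.
Escape velocity comes from setting total energy to zero: ½v² − GM/r = 0 ⇒ v_esc = √(2GM / r).
v_esc = √(2 · 5.607e+14 / 3.559e+09) m/s ≈ 561.3 m/s = 561.3 m/s.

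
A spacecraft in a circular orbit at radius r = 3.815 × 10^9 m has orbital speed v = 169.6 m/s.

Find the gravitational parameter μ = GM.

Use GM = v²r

For a circular orbit v² = GM/r, so GM = v² · r.
GM = (169.6)² · 3.815e+09 m³/s² ≈ 1.097e+14 m³/s² = 1.097 × 10^14 m³/s².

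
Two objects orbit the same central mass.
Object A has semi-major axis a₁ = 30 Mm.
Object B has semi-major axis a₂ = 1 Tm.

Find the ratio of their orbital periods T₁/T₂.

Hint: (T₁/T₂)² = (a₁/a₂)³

Convert to SI: a₁ = 30 Mm = 3e+07 m; a₂ = 1 Tm = 1e+12 m.
From Kepler's third law, (T₁/T₂)² = (a₁/a₂)³, so T₁/T₂ = (a₁/a₂)^(3/2).
a₁/a₂ = 3e+07 / 1e+12 = 3e-05.
T₁/T₂ = (3e-05)^(3/2) ≈ 1.643e-07.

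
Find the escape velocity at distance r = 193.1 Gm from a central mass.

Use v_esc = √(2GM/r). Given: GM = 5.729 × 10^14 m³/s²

Convert to SI: r = 193.1 Gm = 1.931e+11 m.
Escape velocity comes from setting total energy to zero: ½v² − GM/r = 0 ⇒ v_esc = √(2GM / r).
v_esc = √(2 · 5.729e+14 / 1.931e+11) m/s ≈ 77.03 m/s = 77.03 m/s.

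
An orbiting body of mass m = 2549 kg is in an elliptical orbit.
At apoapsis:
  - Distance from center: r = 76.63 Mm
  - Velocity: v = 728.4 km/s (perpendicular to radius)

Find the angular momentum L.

Convert to SI: r = 76.63 Mm = 7.663e+07 m; v = 728.4 km/s = 728400 m/s.
Since v is perpendicular to r, L = m · v · r.
L = 2549 · 728400 · 7.663e+07 kg·m²/s ≈ 1.423e+17 kg·m²/s.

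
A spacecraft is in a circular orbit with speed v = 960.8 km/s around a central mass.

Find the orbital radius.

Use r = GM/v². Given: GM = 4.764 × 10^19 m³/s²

Convert to SI: v = 960.8 km/s = 960800 m/s.
For a circular orbit, v² = GM / r, so r = GM / v².
r = 4.764e+19 / (960800)² m ≈ 5.161e+07 m = 51.61 Mm.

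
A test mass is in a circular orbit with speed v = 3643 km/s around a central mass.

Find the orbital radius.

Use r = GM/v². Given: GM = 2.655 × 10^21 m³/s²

Convert to SI: v = 3643 km/s = 3.643e+06 m/s.
For a circular orbit, v² = GM / r, so r = GM / v².
r = 2.655e+21 / (3.643e+06)² m ≈ 2.001e+08 m = 200.1 Mm.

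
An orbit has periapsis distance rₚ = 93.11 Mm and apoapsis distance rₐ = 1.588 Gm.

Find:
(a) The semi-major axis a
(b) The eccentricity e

Convert to SI: rₚ = 93.11 Mm = 9.311e+07 m; rₐ = 1.588 Gm = 1.588e+09 m.
(a) a = (rₚ + rₐ) / 2 = (9.311e+07 + 1.588e+09) / 2 ≈ 8.406e+08 m = 840.6 Mm.
(b) e = (rₐ − rₚ) / (rₐ + rₚ) = (1.588e+09 − 9.311e+07) / (1.588e+09 + 9.311e+07) ≈ 0.8892.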